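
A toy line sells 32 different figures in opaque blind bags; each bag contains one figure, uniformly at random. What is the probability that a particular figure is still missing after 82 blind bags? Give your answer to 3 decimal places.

0.074

Each blind bag misses the fixed figure with probability (32-1)/32 = 31/32, independently.
P(still missing after 82) = (31/32)^82 = 0.0740.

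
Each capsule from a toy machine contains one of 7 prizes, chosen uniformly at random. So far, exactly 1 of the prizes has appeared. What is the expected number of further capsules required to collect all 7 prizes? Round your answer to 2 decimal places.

From k distinct to k+1 distinct takes on average 7/(7-k) capsules.
Sum over k = 1,...,6: E = 7/6 + 7/5 + 7/4 + 7/3 + 7/2 + 7/1 = 17.150.

17.15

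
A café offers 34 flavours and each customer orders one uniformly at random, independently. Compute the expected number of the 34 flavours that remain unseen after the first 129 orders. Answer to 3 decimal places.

0.723

For each flavour, P(unseen after 129) = (33/34)^129 = 0.0213.
By linearity of expectation, E[unseen] = 34·(33/34)^129 = 0.7228.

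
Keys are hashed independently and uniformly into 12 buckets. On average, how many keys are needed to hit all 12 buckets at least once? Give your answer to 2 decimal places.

The wait to go from k to k+1 distinct buckets is geometric with mean 12/(12-k).
E[T] = 12/12 + 12/11 + 12/10 + ... + 12/2 + 12/1 = 12·H_{12}.
H_{12} = 3.103, so E[T] = 37.239.

37.24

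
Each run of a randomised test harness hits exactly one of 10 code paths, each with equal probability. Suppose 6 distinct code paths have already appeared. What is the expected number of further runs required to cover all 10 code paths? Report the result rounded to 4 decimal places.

From k distinct to k+1 distinct takes on average 10/(10-k) runs.
Sum over k = 6,...,9: E = 10/4 + 10/3 + 10/2 + 10/1 = 20.83333.

20.8333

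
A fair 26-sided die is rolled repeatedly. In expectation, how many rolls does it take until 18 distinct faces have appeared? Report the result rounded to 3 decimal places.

29.551

Going from k to k+1 distinct takes a geometric number of rolls with mean 26/(26-k).
Sum over k = 0,...,17: E = 26/26 + 26/25 + 26/24 + ... + 26/10 + 26/9 = 29.5506.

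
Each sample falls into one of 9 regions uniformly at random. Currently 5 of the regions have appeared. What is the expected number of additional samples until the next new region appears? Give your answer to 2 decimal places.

The number of samples until the next new region is geometric with success probability 4/9, so its mean is 9/4.
E = 9/4 = 2.250.

2.25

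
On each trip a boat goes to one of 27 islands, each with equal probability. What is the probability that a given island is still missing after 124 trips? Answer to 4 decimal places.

0.0093

Each trip misses the fixed island with probability (27-1)/27 = 26/27, independently.
P(still missing after 124) = (26/27)^124 = 0.00928.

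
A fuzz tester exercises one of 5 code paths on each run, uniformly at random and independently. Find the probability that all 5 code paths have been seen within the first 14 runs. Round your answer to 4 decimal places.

Let A_i be the event that code path i is missing after 14 runs. By inclusion–exclusion on the A_i,
P(all seen) = Σ_{j=0}^{5} (-1)^j C(5,j)((5-j)/5)^14
= 1.00000 - 0.21990 + 0.00784 - 0.00003 + 0.00000 - 0.00000
= 0.78791.

0.7879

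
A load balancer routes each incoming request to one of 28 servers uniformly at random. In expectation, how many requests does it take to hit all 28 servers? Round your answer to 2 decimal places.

109.96

The wait to go from k to k+1 distinct servers is geometric with mean 28/(28-k).
E[T] = 28/28 + 28/27 + 28/26 + ... + 28/2 + 28/1 = 28·H_{28}.
H_{28} = 3.927, so E[T] = 109.961.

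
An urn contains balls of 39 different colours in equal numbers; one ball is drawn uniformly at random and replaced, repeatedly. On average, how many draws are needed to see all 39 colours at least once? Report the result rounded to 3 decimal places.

The wait to go from k to k+1 distinct colours is geometric with mean 39/(39-k).
E[T] = 39/39 + 39/38 + 39/37 + ... + 39/2 + 39/1 = 39·H_{39}.
H_{39} = 4.2535, so E[T] = 165.8882.

165.888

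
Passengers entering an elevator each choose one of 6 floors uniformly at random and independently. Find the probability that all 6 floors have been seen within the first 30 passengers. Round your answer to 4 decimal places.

Let A_i be the event that floor i is missing after 30 passengers. By inclusion–exclusion on the A_i,
P(all seen) = Σ_{j=0}^{6} (-1)^j C(6,j)((6-j)/6)^30
= 1.00000 - 0.02528 + 0.00008 - 0.00000 + 0.00000 - 0.00000 + 0.00000
= 0.97480.

0.9748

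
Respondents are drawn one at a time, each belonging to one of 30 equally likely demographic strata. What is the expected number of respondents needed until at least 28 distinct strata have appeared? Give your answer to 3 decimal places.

Going from k to k+1 distinct takes a geometric number of respondents with mean 30/(30-k).
Sum over k = 0,...,27: E = 30/30 + 30/29 + 30/28 + ... + 30/4 + 30/3 = 74.8496.

74.850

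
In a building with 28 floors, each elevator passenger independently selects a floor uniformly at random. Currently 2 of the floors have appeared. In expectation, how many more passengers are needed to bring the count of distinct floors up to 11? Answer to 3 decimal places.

11.616

From k distinct to k+1 distinct takes on average 28/(28-k) passengers.
Sum over k = 2,...,10: E = 28/26 + 28/25 + 28/24 + ... + 28/19 + 28/18 = 11.6163.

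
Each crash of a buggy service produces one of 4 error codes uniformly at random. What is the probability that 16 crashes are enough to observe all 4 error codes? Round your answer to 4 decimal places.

0.9600

Let A_i be the event that error code i is missing after 16 crashes. By inclusion–exclusion on the A_i,
P(all seen) = Σ_{j=0}^{4} (-1)^j C(4,j)((4-j)/4)^16
= 1.00000 - 0.04009 + 0.00009 - 0.00000 + 0.00000
= 0.96000.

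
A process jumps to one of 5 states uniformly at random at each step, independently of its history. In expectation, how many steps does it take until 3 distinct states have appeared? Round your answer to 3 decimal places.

3.917

Going from k to k+1 distinct takes a geometric number of steps with mean 5/(5-k).
Sum over k = 0,...,2: E = 5/5 + 5/4 + 5/3 = 3.9167.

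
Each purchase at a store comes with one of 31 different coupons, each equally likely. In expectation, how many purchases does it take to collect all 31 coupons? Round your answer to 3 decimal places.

Split into phases: going from k distinct to k+1 distinct takes on average 31/(31-k) purchases.
E[T] = 31/31 + 31/30 + 31/29 + ... + 31/2 + 31/1 = 31·H_{31}.
H_{31} = 4.0272, so E[T] = 124.8446.

124.845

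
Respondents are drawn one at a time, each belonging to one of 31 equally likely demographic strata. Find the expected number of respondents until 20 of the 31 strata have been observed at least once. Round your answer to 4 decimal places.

Going from k to k+1 distinct takes a geometric number of respondents with mean 31/(31-k).
Sum over k = 0,...,19: E = 31/31 + 31/30 + 31/29 + ... + 31/13 + 31/12 = 31.22840.

31.2284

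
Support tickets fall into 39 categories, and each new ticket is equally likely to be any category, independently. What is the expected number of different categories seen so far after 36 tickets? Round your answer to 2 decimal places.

23.69

For each category, P(seen in 36 tickets) = 1 - (38/39)^36 = 0.607.
By linearity of expectation, E[distinct seen] = 39·(1 - (38/39)^36) = 23.691.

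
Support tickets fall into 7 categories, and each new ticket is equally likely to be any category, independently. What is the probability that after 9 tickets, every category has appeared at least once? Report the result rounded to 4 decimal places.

0.0577

By inclusion–exclusion over which categories are missing,
P(all seen) = Σ_{j=0}^{7} (-1)^j C(7,j)((7-j)/7)^9
= 1.00000 - 1.74814 + 1.01641 - 0.22737 + 0.01707 - 0.00027 + 0.00000 - 0.00000
= 0.05770.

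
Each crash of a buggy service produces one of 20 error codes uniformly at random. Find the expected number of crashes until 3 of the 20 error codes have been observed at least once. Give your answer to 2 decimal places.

With k distinct error codes already seen, the next new one arrives after an expected 20/(20-k) crashes.
Sum over k = 0,...,2: E = 20/20 + 20/19 + 20/18 = 3.164.

3.16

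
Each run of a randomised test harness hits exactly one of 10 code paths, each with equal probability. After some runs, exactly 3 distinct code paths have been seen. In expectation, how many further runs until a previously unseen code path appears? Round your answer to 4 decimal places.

Each run yields a new code path with probability (10-3)/10 = 7/10, so the wait is geometric with mean 10/7.
E = 10/7 = 1.42857.

1.4286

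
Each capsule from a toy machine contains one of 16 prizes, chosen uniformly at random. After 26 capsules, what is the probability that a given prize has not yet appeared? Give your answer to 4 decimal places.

Each capsule misses the fixed prize with probability (16-1)/16 = 15/16, independently.
P(still missing after 26) = (15/16)^26 = 0.18675.

0.1867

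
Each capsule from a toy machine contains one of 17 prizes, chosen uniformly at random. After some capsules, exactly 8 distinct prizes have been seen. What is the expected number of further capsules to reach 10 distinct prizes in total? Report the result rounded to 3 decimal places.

The wait to go from k to k+1 distinct prizes is geometric with mean 17/(17-k).
Sum over k = 8,...,9: E = 17/9 + 17/8 = 4.0139.

4.014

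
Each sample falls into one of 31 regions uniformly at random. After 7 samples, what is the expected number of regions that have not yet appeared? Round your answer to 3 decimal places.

24.642

For each region, P(unseen after 7) = (30/31)^7 = 0.7949.
By linearity of expectation, E[unseen] = 31·(30/31)^7 = 24.6422.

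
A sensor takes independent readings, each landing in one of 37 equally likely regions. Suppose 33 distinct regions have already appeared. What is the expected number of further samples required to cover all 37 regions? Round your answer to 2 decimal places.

77.08

From k distinct to k+1 distinct takes on average 37/(37-k) samples.
Sum over k = 33,...,36: E = 37/4 + 37/3 + 37/2 + 37/1 = 77.083.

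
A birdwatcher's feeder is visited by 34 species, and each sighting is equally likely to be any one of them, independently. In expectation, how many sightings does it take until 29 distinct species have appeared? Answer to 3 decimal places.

Going from k to k+1 distinct takes a geometric number of sightings with mean 34/(34-k).
Sum over k = 0,...,28: E = 34/34 + 34/33 + 34/32 + ... + 34/7 + 34/6 = 62.3858.

62.386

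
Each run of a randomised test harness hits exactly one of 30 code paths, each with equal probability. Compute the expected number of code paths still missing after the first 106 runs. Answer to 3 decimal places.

For each code path, P(unseen after 106) = (29/30)^106 = 0.0275.
By linearity of expectation, E[unseen] = 30·(29/30)^106 = 0.8250.

0.825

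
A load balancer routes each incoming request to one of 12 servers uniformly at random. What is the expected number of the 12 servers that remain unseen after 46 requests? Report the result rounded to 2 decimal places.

For each server, P(unseen after 46) = (11/12)^46 = 0.018.
By linearity of expectation, E[unseen] = 12·(11/12)^46 = 0.219.

0.22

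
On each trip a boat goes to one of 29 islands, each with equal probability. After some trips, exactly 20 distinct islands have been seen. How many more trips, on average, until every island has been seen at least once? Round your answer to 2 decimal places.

With k distinct islands already seen, the next new one takes an expected 29/(29-k) trips.
Sum over k = 20,...,28: E = 29/9 + 29/8 + 29/7 + ... + 29/2 + 29/1 = 82.040.

82.04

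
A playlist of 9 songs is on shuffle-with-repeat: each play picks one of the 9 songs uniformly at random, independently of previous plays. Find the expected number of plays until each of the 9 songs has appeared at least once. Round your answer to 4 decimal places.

After k distinct songs have appeared, the next play gives a new one with probability (9-k)/9, so the expected wait for the (k+1)-th is 9/(9-k).
E[T] = 9/9 + 9/8 + 9/7 + ... + 9/2 + 9/1 = 9·H_{9}.
H_{9} = 2.82897, so E[T] = 25.46071.

25.4607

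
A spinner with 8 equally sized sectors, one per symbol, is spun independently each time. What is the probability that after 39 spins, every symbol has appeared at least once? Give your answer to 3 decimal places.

0.957

Let A_i be the event that symbol i is missing after 39 spins. By inclusion–exclusion on the A_i,
P(all seen) = Σ_{j=0}^{8} (-1)^j C(8,j)((8-j)/8)^39
= 1.0000 - 0.0438 + 0.0004 - 0.0000 + 0.0000 - 0.0000 + 0.0000 - 0.0000 + 0.0000
= 0.9566.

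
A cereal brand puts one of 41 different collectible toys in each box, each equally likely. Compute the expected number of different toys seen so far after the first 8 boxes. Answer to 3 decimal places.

7.349

For each toy, P(seen in 8 boxes) = 1 - (40/41)^8 = 0.1793.
By linearity of expectation, E[distinct seen] = 41·(1 - (40/41)^8) = 7.3494.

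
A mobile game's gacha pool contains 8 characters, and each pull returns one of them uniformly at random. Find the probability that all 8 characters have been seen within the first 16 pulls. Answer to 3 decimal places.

By inclusion–exclusion over which characters are missing,
P(all seen) = Σ_{j=0}^{8} (-1)^j C(8,j)((8-j)/8)^16
= 1.0000 - 0.9445 + 0.2806 - 0.0304 + 0.0011 - 0.0000 + 0.0000 - 0.0000 + 0.0000
= 0.3068.

0.307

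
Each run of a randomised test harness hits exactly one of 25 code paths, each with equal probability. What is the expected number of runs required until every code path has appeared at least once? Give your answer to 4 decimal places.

Split into phases: going from k distinct to k+1 distinct takes on average 25/(25-k) runs.
E[T] = 25/25 + 25/24 + 25/23 + ... + 25/2 + 25/1 = 25·H_{25}.
H_{25} = 3.81596, so E[T] = 95.39895.

95.3990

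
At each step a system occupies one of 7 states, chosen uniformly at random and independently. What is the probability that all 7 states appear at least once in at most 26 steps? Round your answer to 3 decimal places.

0.876

Let A_i be the event that state i is missing after 26 steps. By inclusion–exclusion on the A_i,
P(all seen) = Σ_{j=0}^{7} (-1)^j C(7,j)((7-j)/7)^26
= 1.0000 - 0.1272 + 0.0033 - 0.0000 + 0.0000 - 0.0000 + 0.0000 - 0.0000
= 0.8761.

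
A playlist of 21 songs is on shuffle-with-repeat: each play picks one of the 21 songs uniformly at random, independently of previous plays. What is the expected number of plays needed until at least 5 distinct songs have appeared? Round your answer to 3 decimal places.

Going from k to k+1 distinct takes a geometric number of plays with mean 21/(21-k).
Sum over k = 0,...,4: E = 21/21 + 21/20 + 21/19 + 21/18 + 21/17 = 5.5572.

5.557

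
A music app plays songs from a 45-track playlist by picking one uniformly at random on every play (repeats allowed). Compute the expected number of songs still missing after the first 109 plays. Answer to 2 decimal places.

3.88

For each song, P(unseen after 109) = (44/45)^109 = 0.086.
By linearity of expectation, E[unseen] = 45·(44/45)^109 = 3.885.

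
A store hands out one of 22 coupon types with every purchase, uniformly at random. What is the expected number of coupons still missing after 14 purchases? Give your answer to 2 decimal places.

For each coupon, P(unseen after 14) = (21/22)^14 = 0.521.
By linearity of expectation, E[unseen] = 22·(21/22)^14 = 11.470.

11.47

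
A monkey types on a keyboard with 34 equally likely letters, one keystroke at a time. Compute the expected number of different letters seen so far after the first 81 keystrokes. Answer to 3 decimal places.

For each letter, P(seen in 81 keystrokes) = 1 - (33/34)^81 = 0.9109.
By linearity of expectation, E[distinct seen] = 34·(1 - (33/34)^81) = 30.9709.

30.971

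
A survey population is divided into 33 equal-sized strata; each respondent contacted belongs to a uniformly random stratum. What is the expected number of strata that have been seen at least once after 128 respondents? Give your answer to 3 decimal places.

For each stratum, P(seen in 128 respondents) = 1 - (32/33)^128 = 0.9805.
By linearity of expectation, E[distinct seen] = 33·(1 - (32/33)^128) = 32.3574.

32.357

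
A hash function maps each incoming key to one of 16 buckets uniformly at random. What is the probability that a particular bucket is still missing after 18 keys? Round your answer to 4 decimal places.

0.3130

On each key the fixed bucket fails to appear with probability 15/16.
P(still missing after 18) = (15/16)^18 = 0.31296.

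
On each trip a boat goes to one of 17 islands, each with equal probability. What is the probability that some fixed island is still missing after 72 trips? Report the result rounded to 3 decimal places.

On each trip the fixed island fails to appear with probability 16/17.
P(still missing after 72) = (16/17)^72 = 0.0127.

0.013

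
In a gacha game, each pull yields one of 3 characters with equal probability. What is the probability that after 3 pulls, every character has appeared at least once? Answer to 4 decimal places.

Let A_i be the event that character i is missing after 3 pulls. By inclusion–exclusion on the A_i,
P(all seen) = Σ_{j=0}^{3} (-1)^j C(3,j)((3-j)/3)^3
= 1.00000 - 0.88889 + 0.11111 - 0.00000
= 0.22222.

0.2222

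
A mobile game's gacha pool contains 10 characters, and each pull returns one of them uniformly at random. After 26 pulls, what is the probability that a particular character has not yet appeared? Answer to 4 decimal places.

Each pull misses the fixed character with probability (10-1)/10 = 9/10, independently.
P(still missing after 26) = (9/10)^26 = 0.06461.

0.0646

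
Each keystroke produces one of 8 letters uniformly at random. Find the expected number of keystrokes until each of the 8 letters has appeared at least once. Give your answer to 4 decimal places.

After k distinct letters have appeared, the next keystroke gives a new one with probability (8-k)/8, so the expected wait for the (k+1)-th is 8/(8-k).
E[T] = 8/8 + 8/7 + 8/6 + ... + 8/2 + 8/1 = 8·H_{8}.
H_{8} = 2.71786, so E[T] = 21.74286.

21.7429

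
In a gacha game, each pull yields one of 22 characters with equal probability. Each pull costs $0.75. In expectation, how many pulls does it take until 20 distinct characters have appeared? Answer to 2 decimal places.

48.20

Going from k to k+1 distinct takes a geometric number of pulls with mean 22/(22-k).
Sum over k = 0,...,19: E = 22/22 + 22/21 + 22/20 + ... + 22/4 + 22/3 = 48.198.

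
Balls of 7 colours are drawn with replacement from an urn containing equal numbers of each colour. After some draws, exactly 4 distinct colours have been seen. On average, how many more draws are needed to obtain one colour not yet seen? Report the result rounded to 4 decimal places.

2.3333

Each draw yields a new colour with probability (7-4)/7 = 3/7, so the wait is geometric with mean 7/3.
E = 7/3 = 2.33333.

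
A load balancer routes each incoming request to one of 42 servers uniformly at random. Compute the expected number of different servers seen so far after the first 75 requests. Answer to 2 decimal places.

35.11

For each server, P(seen in 75 requests) = 1 - (41/42)^75 = 0.836.
By linearity of expectation, E[distinct seen] = 42·(1 - (41/42)^75) = 35.108.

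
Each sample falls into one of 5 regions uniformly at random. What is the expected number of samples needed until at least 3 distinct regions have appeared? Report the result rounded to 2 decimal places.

3.92

Going from k to k+1 distinct takes a geometric number of samples with mean 5/(5-k).
Sum over k = 0,...,2: E = 5/5 + 5/4 + 5/3 = 3.917.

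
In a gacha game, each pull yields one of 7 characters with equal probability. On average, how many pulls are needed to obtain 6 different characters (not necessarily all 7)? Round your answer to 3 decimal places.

With k distinct characters already seen, the next new one arrives after an expected 7/(7-k) pulls.
Sum over k = 0,...,5: E = 7/7 + 7/6 + 7/5 + 7/4 + 7/3 + 7/2 = 11.1500.

11.150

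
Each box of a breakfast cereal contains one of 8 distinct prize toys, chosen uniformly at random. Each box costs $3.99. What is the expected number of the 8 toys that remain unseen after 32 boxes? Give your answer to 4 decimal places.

0.1115

For each toy, P(unseen after 32) = (7/8)^32 = 0.01394.
By linearity of expectation, E[unseen] = 8·(7/8)^32 = 0.11152.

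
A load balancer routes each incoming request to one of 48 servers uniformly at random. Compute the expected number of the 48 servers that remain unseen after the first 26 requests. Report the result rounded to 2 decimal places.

For each server, P(unseen after 26) = (47/48)^26 = 0.578.
By linearity of expectation, E[unseen] = 48·(47/48)^26 = 27.766.

27.77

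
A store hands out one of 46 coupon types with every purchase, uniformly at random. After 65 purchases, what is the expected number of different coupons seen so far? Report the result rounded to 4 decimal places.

For each coupon, P(seen in 65 purchases) = 1 - (45/46)^65 = 0.76036.
By linearity of expectation, E[distinct seen] = 46·(1 - (45/46)^65) = 34.97669.

34.9767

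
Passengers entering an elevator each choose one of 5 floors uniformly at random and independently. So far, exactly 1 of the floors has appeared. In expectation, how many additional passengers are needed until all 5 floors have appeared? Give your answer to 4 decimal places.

With k distinct floors already seen, the next new one takes an expected 5/(5-k) passengers.
Sum over k = 1,...,4: E = 5/4 + 5/3 + 5/2 + 5/1 = 10.41667.

10.4167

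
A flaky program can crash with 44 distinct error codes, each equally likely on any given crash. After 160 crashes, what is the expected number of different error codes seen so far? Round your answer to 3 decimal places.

For each error code, P(seen in 160 crashes) = 1 - (43/44)^160 = 0.9747.
By linearity of expectation, E[distinct seen] = 44·(1 - (43/44)^160) = 42.8883.

42.888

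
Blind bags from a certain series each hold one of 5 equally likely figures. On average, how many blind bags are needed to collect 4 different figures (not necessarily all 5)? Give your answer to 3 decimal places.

With k distinct figures already seen, the next new one arrives after an expected 5/(5-k) blind bags.
Sum over k = 0,...,3: E = 5/5 + 5/4 + 5/3 + 5/2 = 6.4167.

6.417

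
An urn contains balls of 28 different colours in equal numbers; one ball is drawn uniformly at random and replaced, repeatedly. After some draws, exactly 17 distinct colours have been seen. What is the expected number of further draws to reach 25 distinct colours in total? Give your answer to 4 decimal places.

From k distinct to k+1 distinct takes on average 28/(28-k) draws.
Sum over k = 17,...,24: E = 28/11 + 28/10 + 28/9 + ... + 28/5 + 28/4 = 33.22323.

33.2232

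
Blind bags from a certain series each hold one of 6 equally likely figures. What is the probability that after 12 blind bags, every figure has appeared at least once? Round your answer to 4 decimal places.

By inclusion–exclusion over which figures are missing,
P(all seen) = Σ_{j=0}^{6} (-1)^j C(6,j)((6-j)/6)^12
= 1.00000 - 0.67294 + 0.11561 - 0.00488 + 0.00003 - 0.00000 + 0.00000
= 0.43782.

0.4378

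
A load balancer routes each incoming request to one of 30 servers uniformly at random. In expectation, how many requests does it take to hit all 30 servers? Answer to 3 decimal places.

119.850

The wait to go from k to k+1 distinct servers is geometric with mean 30/(30-k).
E[T] = 30/30 + 30/29 + 30/28 + ... + 30/2 + 30/1 = 30·H_{30}.
H_{30} = 3.9950, so E[T] = 119.8496.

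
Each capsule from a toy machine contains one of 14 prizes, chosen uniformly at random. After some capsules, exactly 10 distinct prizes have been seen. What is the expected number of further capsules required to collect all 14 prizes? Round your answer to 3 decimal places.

From k distinct to k+1 distinct takes on average 14/(14-k) capsules.
Sum over k = 10,...,13: E = 14/4 + 14/3 + 14/2 + 14/1 = 29.1667.

29.167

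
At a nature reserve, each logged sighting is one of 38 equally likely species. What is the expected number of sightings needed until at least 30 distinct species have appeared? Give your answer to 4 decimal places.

57.3817

With k distinct species already seen, the next new one arrives after an expected 38/(38-k) sightings.
Sum over k = 0,...,29: E = 38/38 + 38/37 + 38/36 + ... + 38/10 + 38/9 = 57.38171.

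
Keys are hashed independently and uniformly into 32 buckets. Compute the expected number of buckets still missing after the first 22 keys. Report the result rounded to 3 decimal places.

For each bucket, P(unseen after 22) = (31/32)^22 = 0.4973.
By linearity of expectation, E[unseen] = 32·(31/32)^22 = 15.9150.

15.915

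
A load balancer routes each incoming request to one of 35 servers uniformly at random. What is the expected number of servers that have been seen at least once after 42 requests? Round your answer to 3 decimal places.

24.641

For each server, P(seen in 42 requests) = 1 - (34/35)^42 = 0.7040.
By linearity of expectation, E[distinct seen] = 35·(1 - (34/35)^42) = 24.6408.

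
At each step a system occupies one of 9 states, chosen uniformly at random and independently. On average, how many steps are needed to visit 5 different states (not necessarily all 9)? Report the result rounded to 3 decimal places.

6.711

Going from k to k+1 distinct takes a geometric number of steps with mean 9/(9-k).
Sum over k = 0,...,4: E = 9/9 + 9/8 + 9/7 + 9/6 + 9/5 = 6.7107.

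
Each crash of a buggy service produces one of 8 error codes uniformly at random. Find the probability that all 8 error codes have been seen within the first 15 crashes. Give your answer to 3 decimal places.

By inclusion–exclusion over which error codes are missing,
P(all seen) = Σ_{j=0}^{8} (-1)^j C(8,j)((8-j)/8)^15
= 1.0000 - 1.0795 + 0.3742 - 0.0486 + 0.0021 - 0.0000 + 0.0000 - 0.0000 + 0.0000
= 0.2482.

0.248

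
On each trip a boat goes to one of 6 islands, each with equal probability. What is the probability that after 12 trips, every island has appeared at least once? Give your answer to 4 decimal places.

0.4378

By inclusion–exclusion over which islands are missing,
P(all seen) = Σ_{j=0}^{6} (-1)^j C(6,j)((6-j)/6)^12
= 1.00000 - 0.67294 + 0.11561 - 0.00488 + 0.00003 - 0.00000 + 0.00000
= 0.43782.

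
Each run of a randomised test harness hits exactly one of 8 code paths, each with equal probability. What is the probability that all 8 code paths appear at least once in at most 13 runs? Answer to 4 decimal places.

0.1393

By inclusion–exclusion over which code paths are missing,
P(all seen) = Σ_{j=0}^{8} (-1)^j C(8,j)((8-j)/8)^13
= 1.00000 - 1.40992 + 0.66520 - 0.12434 + 0.00854 - 0.00016 + 0.00000 - 0.00000 + 0.00000
= 0.13932.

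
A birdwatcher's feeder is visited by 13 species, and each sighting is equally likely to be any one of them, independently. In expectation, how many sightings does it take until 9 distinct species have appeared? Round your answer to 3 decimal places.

Going from k to k+1 distinct takes a geometric number of sightings with mean 13/(13-k).
Sum over k = 0,...,8: E = 13/13 + 13/12 + 13/11 + ... + 13/6 + 13/5 = 14.2584.

14.258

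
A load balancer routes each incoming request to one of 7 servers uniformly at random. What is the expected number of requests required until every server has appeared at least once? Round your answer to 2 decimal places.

18.15

After k distinct servers have appeared, the next request gives a new one with probability (7-k)/7, so the expected wait for the (k+1)-th is 7/(7-k).
E[T] = 7/7 + 7/6 + 7/5 + ... + 7/2 + 7/1 = 7·H_{7}.
H_{7} = 2.593, so E[T] = 18.150.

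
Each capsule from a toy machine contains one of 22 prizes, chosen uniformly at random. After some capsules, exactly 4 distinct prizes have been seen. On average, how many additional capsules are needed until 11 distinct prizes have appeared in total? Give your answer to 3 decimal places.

With k distinct prizes already seen, the next new one takes an expected 22/(22-k) capsules.
Sum over k = 4,...,10: E = 22/18 + 22/17 + 22/16 + ... + 22/13 + 22/12 = 10.4551.

10.455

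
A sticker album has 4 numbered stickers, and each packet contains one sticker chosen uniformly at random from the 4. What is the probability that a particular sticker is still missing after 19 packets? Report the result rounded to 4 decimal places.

On each packet the fixed sticker fails to appear with probability 3/4.
P(still missing after 19) = (3/4)^19 = 0.00423.

0.0042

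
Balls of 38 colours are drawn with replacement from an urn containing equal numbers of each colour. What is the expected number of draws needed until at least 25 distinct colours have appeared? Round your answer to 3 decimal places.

39.815

With k distinct colours already seen, the next new one arrives after an expected 38/(38-k) draws.
Sum over k = 0,...,24: E = 38/38 + 38/37 + 38/36 + ... + 38/15 + 38/14 = 39.8152.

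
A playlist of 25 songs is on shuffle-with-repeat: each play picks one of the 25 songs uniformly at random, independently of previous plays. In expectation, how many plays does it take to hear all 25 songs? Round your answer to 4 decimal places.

Split into phases: going from k distinct to k+1 distinct takes on average 25/(25-k) plays.
E[T] = 25/25 + 25/24 + 25/23 + ... + 25/2 + 25/1 = 25·H_{25}.
H_{25} = 3.81596, so E[T] = 95.39895.

95.3990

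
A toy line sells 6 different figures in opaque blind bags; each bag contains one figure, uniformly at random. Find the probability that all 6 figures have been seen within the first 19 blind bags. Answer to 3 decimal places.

Let A_i be the event that figure i is missing after 19 blind bags. By inclusion–exclusion on the A_i,
P(all seen) = Σ_{j=0}^{6} (-1)^j C(6,j)((6-j)/6)^19
= 1.0000 - 0.1878 + 0.0068 - 0.0000 + 0.0000 - 0.0000 + 0.0000
= 0.8189.

0.819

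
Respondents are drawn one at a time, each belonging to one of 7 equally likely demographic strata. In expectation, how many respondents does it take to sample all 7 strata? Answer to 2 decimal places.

After k distinct strata have appeared, the next respondent gives a new one with probability (7-k)/7, so the expected wait for the (k+1)-th is 7/(7-k).
E[T] = 7/7 + 7/6 + 7/5 + ... + 7/2 + 7/1 = 7·H_{7}.
H_{7} = 2.593, so E[T] = 18.150.

18.15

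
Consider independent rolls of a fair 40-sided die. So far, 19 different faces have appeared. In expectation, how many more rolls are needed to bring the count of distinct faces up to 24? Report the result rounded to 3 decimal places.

10.585

With k distinct faces already seen, the next new one takes an expected 40/(40-k) rolls.
Sum over k = 19,...,23: E = 40/21 + 40/20 + 40/19 + 40/18 + 40/17 = 10.5852.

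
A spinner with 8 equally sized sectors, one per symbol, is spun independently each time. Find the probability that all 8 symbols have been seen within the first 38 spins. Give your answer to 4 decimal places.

Let A_i be the event that symbol i is missing after 38 spins. By inclusion–exclusion on the A_i,
P(all seen) = Σ_{j=0}^{8} (-1)^j C(8,j)((8-j)/8)^38
= 1.00000 - 0.05005 + 0.00050 - 0.00000 + 0.00000 - 0.00000 + 0.00000 - 0.00000 + 0.00000
= 0.95045.

0.9505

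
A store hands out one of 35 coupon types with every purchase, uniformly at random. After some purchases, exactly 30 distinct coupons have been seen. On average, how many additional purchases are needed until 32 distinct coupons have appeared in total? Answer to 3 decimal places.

From k distinct to k+1 distinct takes on average 35/(35-k) purchases.
Sum over k = 30,...,31: E = 35/5 + 35/4 = 15.7500.

15.750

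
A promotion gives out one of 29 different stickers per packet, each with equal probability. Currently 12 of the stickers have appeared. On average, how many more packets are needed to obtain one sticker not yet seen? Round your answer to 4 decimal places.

Each packet yields a new sticker with probability (29-12)/29 = 17/29, so the wait is geometric with mean 29/17.
E = 29/17 = 1.70588.

1.7059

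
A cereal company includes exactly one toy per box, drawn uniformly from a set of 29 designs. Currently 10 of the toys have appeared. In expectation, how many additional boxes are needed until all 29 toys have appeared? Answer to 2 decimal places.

102.88

From k distinct to k+1 distinct takes on average 29/(29-k) boxes.
Sum over k = 10,...,28: E = 29/19 + 29/18 + 29/17 + ... + 29/2 + 29/1 = 102.884.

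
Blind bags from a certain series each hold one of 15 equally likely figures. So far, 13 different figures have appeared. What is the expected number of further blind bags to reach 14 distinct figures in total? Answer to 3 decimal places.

From k distinct to k+1 distinct takes on average 15/(15-k) blind bags.
Only the k = 13 term is needed: E = 15/2 = 7.5000.

7.500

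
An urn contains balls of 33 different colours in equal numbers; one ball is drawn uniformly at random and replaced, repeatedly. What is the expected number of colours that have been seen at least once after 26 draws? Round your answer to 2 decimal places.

For each colour, P(seen in 26 draws) = 1 - (32/33)^26 = 0.551.
By linearity of expectation, E[distinct seen] = 33·(1 - (32/33)^26) = 18.173.

18.17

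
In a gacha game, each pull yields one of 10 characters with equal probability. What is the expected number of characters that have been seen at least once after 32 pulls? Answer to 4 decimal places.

9.6566

For each character, P(seen in 32 pulls) = 1 - (9/10)^32 = 0.96566.
By linearity of expectation, E[distinct seen] = 10·(1 - (9/10)^32) = 9.65663.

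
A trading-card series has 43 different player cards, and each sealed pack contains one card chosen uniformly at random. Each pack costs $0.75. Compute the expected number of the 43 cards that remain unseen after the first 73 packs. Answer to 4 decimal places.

7.7174

For each card, P(unseen after 73) = (42/43)^73 = 0.17947.
By linearity of expectation, E[unseen] = 43·(42/43)^73 = 7.71737.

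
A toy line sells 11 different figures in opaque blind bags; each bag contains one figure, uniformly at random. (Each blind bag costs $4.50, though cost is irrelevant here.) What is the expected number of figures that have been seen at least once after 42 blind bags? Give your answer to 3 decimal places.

For each figure, P(seen in 42 blind bags) = 1 - (10/11)^42 = 0.9817.
By linearity of expectation, E[distinct seen] = 11·(1 - (10/11)^42) = 10.7991.

10.799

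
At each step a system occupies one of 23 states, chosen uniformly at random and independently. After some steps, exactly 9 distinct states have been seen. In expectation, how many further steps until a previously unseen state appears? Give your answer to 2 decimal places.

The number of steps until the next new state is geometric with success probability 14/23, so its mean is 23/14.
E = 23/14 = 1.643.

1.64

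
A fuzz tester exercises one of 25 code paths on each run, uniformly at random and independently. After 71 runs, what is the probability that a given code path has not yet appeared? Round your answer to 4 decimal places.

0.0551

On each run the fixed code path fails to appear with probability 24/25.
P(still missing after 71) = (24/25)^71 = 0.05511.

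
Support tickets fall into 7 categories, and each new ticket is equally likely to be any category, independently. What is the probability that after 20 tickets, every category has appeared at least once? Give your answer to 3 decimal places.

Let A_i be the event that category i is missing after 20 tickets. By inclusion–exclusion on the A_i,
P(all seen) = Σ_{j=0}^{7} (-1)^j C(7,j)((7-j)/7)^20
= 1.0000 - 0.3207 + 0.0251 - 0.0005 + 0.0000 - 0.0000 + 0.0000 - 0.0000
= 0.7039.

0.704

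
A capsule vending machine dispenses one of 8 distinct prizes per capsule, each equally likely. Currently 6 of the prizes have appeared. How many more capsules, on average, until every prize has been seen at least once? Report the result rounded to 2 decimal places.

12.00

With k distinct prizes already seen, the next new one takes an expected 8/(8-k) capsules.
Sum over k = 6,...,7: E = 8/2 + 8/1 = 12.000.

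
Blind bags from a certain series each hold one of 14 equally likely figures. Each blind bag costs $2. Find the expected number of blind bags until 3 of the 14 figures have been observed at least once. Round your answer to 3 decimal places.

With k distinct figures already seen, the next new one arrives after an expected 14/(14-k) blind bags.
Sum over k = 0,...,2: E = 14/14 + 14/13 + 14/12 = 3.2436.

3.244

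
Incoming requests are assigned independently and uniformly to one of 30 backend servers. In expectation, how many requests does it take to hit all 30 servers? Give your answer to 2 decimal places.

119.85

The wait to go from k to k+1 distinct servers is geometric with mean 30/(30-k).
E[T] = 30/30 + 30/29 + 30/28 + ... + 30/2 + 30/1 = 30·H_{30}.
H_{30} = 3.995, so E[T] = 119.850.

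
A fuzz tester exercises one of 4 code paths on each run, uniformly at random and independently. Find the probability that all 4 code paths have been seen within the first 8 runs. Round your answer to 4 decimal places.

By inclusion–exclusion over which code paths are missing,
P(all seen) = Σ_{j=0}^{4} (-1)^j C(4,j)((4-j)/4)^8
= 1.00000 - 0.40045 + 0.02344 - 0.00006 + 0.00000
= 0.62292.

0.6229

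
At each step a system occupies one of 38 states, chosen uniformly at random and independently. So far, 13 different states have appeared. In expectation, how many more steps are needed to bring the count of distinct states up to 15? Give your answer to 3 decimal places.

From k distinct to k+1 distinct takes on average 38/(38-k) steps.
Sum over k = 13,...,14: E = 38/25 + 38/24 = 3.1033.

3.103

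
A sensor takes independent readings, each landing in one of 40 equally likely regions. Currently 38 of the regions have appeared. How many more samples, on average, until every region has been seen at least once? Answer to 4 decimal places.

With k distinct regions already seen, the next new one takes an expected 40/(40-k) samples.
Sum over k = 38,...,39: E = 40/2 + 40/1 = 60.00000.

60.0000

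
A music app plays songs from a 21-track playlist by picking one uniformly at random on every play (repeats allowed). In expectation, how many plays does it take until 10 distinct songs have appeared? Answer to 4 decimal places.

13.1351

With k distinct songs already seen, the next new one arrives after an expected 21/(21-k) plays.
Sum over k = 0,...,9: E = 21/21 + 21/20 + 21/19 + ... + 21/13 + 21/12 = 13.13511.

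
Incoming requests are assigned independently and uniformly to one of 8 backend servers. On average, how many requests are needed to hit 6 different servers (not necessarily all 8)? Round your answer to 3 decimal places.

Going from k to k+1 distinct takes a geometric number of requests with mean 8/(8-k).
Sum over k = 0,...,5: E = 8/8 + 8/7 + 8/6 + 8/5 + 8/4 + 8/3 = 9.7429.

9.743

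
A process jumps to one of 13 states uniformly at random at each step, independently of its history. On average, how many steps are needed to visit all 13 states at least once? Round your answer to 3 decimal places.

After k distinct states have appeared, the next step gives a new one with probability (13-k)/13, so the expected wait for the (k+1)-th is 13/(13-k).
E[T] = 13/13 + 13/12 + 13/11 + ... + 13/2 + 13/1 = 13·H_{13}.
H_{13} = 3.1801, so E[T] = 41.3417.

41.342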